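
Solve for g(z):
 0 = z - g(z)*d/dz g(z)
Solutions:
 g(z) = -sqrt(C1 + z^2)
 g(z) = sqrt(C1 + z^2)


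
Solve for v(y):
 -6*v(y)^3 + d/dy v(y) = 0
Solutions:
 v(y) = -sqrt(2)*sqrt(-1/(C1 + 6*y))/2
 v(y) = sqrt(2)*sqrt(-1/(C1 + 6*y))/2


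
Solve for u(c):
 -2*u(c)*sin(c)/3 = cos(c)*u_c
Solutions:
 u(c) = C1*cos(c)^(2/3)


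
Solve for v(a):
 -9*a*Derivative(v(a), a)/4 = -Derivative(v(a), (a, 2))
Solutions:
 v(a) = C1 + C2*erfi(3*sqrt(2)*a/4)


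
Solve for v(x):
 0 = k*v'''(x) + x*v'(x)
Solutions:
 v(x) = C1 + Integral(C2*airyai(x*(-1/k)^(1/3)) + C3*airybi(x*(-1/k)^(1/3)), x)


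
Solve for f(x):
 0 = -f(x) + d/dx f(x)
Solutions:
 f(x) = C1*exp(x)


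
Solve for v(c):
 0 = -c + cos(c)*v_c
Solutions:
 v(c) = C1 + Integral(c/cos(c), c)


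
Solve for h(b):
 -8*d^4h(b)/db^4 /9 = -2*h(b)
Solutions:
 h(b) = C1*exp(-sqrt(6)*b/2) + C2*exp(sqrt(6)*b/2) + C3*sin(sqrt(6)*b/2) + C4*cos(sqrt(6)*b/2)


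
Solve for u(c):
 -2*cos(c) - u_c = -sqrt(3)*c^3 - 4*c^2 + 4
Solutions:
 u(c) = C1 + sqrt(3)*c^4/4 + 4*c^3/3 - 4*c - 2*sin(c)


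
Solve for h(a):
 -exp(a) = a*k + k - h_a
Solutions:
 h(a) = C1 + a^2*k/2 + a*k + exp(a)


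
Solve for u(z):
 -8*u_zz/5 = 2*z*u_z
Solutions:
 u(z) = C1 + C2*erf(sqrt(10)*z/4)


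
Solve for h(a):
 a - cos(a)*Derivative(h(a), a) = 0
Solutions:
 h(a) = C1 + Integral(a/cos(a), a)


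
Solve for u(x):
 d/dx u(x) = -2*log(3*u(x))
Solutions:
 Integral(1/(log(_y) + log(3)), (_y, u(x)))/2 = C1 - x


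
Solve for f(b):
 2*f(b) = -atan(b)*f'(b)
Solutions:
 f(b) = C1*exp(-2*Integral(1/atan(b), b))


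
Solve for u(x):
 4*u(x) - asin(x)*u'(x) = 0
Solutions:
 u(x) = C1*exp(4*Integral(1/asin(x), x))


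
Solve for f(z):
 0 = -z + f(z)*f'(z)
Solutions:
 f(z) = -sqrt(C1 + z^2)
 f(z) = sqrt(C1 + z^2)


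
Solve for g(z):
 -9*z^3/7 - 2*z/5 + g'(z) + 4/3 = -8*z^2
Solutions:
 g(z) = C1 + 9*z^4/28 - 8*z^3/3 + z^2/5 - 4*z/3


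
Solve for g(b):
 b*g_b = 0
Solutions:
 g(b) = C1


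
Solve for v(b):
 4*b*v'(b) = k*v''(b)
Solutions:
 v(b) = C1 + C2*erf(sqrt(2)*b*sqrt(-1/k))/sqrt(-1/k)


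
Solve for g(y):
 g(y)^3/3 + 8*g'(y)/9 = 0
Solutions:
 g(y) = -2*sqrt(-1/(C1 - 3*y))
 g(y) = 2*sqrt(-1/(C1 - 3*y))


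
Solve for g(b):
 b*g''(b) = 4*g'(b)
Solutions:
 g(b) = C1 + C2*b^5


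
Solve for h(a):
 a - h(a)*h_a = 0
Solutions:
 h(a) = -sqrt(C1 + a^2)
 h(a) = sqrt(C1 + a^2)


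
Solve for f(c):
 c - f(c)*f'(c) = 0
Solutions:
 f(c) = -sqrt(C1 + c^2)
 f(c) = sqrt(C1 + c^2)


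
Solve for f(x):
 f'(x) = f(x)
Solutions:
 f(x) = C1*exp(x)


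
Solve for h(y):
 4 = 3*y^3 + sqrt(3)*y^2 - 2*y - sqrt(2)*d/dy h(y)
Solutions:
 h(y) = C1 + 3*sqrt(2)*y^4/8 + sqrt(6)*y^3/6 - sqrt(2)*y^2/2 - 2*sqrt(2)*y


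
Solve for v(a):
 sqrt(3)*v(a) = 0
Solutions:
 v(a) = 0


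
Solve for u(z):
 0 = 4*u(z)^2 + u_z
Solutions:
 u(z) = 1/(C1 + 4*z)


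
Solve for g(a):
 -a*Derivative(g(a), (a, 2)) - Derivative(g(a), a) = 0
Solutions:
 g(a) = C1 + C2*log(a)


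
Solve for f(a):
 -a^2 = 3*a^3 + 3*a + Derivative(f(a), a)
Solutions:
 f(a) = C1 - 3*a^4/4 - a^3/3 - 3*a^2/2


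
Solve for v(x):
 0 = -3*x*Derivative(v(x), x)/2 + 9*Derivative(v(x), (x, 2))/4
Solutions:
 v(x) = C1 + C2*erfi(sqrt(3)*x/3)


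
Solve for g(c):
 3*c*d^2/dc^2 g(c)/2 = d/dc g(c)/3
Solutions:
 g(c) = C1 + C2*c^(11/9)


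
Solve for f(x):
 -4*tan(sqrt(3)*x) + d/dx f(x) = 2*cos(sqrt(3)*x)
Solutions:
 f(x) = C1 - 4*sqrt(3)*log(cos(sqrt(3)*x))/3 + 2*sqrt(3)*sin(sqrt(3)*x)/3


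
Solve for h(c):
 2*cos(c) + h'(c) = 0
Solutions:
 h(c) = C1 - 2*sin(c)


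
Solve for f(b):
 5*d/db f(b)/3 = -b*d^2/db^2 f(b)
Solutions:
 f(b) = C1 + C2/b^(2/3)


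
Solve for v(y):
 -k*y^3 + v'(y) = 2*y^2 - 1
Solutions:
 v(y) = C1 + k*y^4/4 + 2*y^3/3 - y


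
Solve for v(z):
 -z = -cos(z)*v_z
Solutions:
 v(z) = C1 + Integral(z/cos(z), z)


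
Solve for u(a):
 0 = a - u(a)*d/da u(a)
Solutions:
 u(a) = -sqrt(C1 + a^2)
 u(a) = sqrt(C1 + a^2)


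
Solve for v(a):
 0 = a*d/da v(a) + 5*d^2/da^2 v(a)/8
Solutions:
 v(a) = C1 + C2*erf(2*sqrt(5)*a/5)


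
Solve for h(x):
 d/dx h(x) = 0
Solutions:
 h(x) = C1


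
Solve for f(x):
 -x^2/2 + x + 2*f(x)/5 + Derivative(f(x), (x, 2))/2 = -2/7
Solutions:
 f(x) = C1*sin(2*sqrt(5)*x/5) + C2*cos(2*sqrt(5)*x/5) + 5*x^2/4 - 5*x/2 - 215/56


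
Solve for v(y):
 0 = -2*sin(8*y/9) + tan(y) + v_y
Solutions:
 v(y) = C1 + log(cos(y)) - 9*cos(8*y/9)/4


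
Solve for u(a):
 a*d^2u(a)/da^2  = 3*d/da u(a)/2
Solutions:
 u(a) = C1 + C2*a^(5/2)


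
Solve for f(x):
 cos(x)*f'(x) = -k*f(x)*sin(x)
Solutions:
 f(x) = C1*exp(k*log(cos(x)))


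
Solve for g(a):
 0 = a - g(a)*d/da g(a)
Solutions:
 g(a) = -sqrt(C1 + a^2)
 g(a) = sqrt(C1 + a^2)


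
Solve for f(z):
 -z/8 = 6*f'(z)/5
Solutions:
 f(z) = C1 - 5*z^2/96


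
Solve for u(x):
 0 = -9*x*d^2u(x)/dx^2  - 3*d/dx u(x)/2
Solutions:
 u(x) = C1 + C2*x^(5/6)


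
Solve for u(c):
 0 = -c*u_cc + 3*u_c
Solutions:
 u(c) = C1 + C2*c^4


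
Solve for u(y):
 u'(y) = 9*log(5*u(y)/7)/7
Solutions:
 -7*Integral(1/(log(_y) - log(7) + log(5)), (_y, u(y)))/9 = C1 - y


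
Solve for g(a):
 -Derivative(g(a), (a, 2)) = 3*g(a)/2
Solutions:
 g(a) = C1*sin(sqrt(6)*a/2) + C2*cos(sqrt(6)*a/2)


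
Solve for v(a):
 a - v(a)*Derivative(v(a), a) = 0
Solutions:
 v(a) = -sqrt(C1 + a^2)
 v(a) = sqrt(C1 + a^2)


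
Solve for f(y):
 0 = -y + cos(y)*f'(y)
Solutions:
 f(y) = C1 + Integral(y/cos(y), y)


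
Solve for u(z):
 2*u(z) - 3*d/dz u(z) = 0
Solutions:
 u(z) = C1*exp(2*z/3)


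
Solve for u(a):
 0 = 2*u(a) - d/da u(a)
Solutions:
 u(a) = C1*exp(2*a)


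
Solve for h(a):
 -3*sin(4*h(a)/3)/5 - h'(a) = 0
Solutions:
 3*a/5 + 3*log(cos(4*h(a)/3) - 1)/8 - 3*log(cos(4*h(a)/3) + 1)/8 = C1


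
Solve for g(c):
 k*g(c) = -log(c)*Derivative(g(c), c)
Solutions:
 g(c) = C1*exp(-k*li(c))


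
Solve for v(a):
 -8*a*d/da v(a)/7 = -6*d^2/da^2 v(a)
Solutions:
 v(a) = C1 + C2*erfi(sqrt(42)*a/21)


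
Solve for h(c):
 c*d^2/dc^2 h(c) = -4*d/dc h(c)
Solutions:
 h(c) = C1 + C2/c^3


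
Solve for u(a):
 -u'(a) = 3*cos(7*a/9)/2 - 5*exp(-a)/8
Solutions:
 u(a) = C1 - 27*sin(7*a/9)/14 - 5*exp(-a)/8


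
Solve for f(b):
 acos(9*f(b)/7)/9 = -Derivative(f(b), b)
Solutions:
 Integral(1/acos(9*_y/7), (_y, f(b))) = C1 - b/9


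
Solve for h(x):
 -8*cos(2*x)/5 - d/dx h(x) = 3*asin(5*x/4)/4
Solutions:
 h(x) = C1 - 3*x*asin(5*x/4)/4 - 3*sqrt(16 - 25*x^2)/20 - 4*sin(2*x)/5


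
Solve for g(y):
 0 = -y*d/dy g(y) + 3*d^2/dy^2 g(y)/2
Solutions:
 g(y) = C1 + C2*erfi(sqrt(3)*y/3)


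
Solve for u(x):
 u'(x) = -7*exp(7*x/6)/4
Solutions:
 u(x) = C1 - 3*exp(7*x/6)/2


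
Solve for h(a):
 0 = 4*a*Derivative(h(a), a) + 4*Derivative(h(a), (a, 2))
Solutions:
 h(a) = C1 + C2*erf(sqrt(2)*a/2)


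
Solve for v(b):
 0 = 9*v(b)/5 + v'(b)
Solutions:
 v(b) = C1*exp(-9*b/5)


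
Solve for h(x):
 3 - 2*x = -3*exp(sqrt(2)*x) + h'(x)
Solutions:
 h(x) = C1 - x^2 + 3*x + 3*sqrt(2)*exp(sqrt(2)*x)/2


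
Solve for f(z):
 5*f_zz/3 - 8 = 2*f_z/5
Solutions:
 f(z) = C1 + C2*exp(6*z/25) - 20*z


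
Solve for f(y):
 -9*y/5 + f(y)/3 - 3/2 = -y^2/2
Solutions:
 f(y) = -3*y^2/2 + 27*y/5 + 9/2


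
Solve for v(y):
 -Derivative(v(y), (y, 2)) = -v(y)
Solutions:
 v(y) = C1*exp(-y) + C2*exp(y)


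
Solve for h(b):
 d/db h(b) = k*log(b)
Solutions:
 h(b) = C1 + b*k*log(b) - b*k


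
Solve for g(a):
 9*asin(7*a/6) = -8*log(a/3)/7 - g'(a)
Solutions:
 g(a) = C1 - 8*a*log(a)/7 - 9*a*asin(7*a/6) + 8*a/7 + 8*a*log(3)/7 - 9*sqrt(36 - 49*a^2)/7


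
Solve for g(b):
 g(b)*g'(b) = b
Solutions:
 g(b) = -sqrt(C1 + b^2)
 g(b) = sqrt(C1 + b^2)


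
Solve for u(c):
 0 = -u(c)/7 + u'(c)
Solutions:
 u(c) = C1*exp(c/7)


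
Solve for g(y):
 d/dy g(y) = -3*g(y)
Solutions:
 g(y) = C1*exp(-3*y)


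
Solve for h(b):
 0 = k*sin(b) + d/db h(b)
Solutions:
 h(b) = C1 + k*cos(b)


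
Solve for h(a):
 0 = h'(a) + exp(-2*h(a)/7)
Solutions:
 h(a) = 7*log(-sqrt(C1 - a)) - 7*log(7) + 7*log(14)/2
 h(a) = 7*log(C1 - a)/2 - 7*log(7) + 7*log(14)/2


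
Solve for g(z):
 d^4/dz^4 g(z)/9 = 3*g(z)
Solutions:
 g(z) = C1*exp(-3^(3/4)*z) + C2*exp(3^(3/4)*z) + C3*sin(3^(3/4)*z) + C4*cos(3^(3/4)*z)


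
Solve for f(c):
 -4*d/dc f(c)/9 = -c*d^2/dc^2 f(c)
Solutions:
 f(c) = C1 + C2*c^(13/9)


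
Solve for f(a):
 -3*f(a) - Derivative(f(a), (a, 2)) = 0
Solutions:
 f(a) = C1*sin(sqrt(3)*a) + C2*cos(sqrt(3)*a)


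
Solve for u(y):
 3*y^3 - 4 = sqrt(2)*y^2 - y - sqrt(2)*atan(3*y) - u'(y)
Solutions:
 u(y) = C1 - 3*y^4/4 + sqrt(2)*y^3/3 - y^2/2 + 4*y - sqrt(2)*(y*atan(3*y) - log(9*y^2 + 1)/6)


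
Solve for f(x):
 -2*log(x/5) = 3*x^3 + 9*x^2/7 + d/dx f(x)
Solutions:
 f(x) = C1 - 3*x^4/4 - 3*x^3/7 - 2*x*log(x) + 2*x + 2*x*log(5)


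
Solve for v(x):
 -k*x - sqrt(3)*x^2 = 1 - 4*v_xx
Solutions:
 v(x) = C1 + C2*x + k*x^3/24 + sqrt(3)*x^4/48 + x^2/8


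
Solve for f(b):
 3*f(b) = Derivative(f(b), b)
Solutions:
 f(b) = C1*exp(3*b)


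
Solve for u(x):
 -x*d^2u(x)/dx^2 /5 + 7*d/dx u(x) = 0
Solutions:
 u(x) = C1 + C2*x^36


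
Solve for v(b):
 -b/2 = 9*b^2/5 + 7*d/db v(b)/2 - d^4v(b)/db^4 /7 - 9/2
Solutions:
 v(b) = C1 + C4*exp(14^(2/3)*b/2) - 6*b^3/35 - b^2/14 + 9*b/7 + (C2*sin(14^(2/3)*sqrt(3)*b/4) + C3*cos(14^(2/3)*sqrt(3)*b/4))*exp(-14^(2/3)*b/4)


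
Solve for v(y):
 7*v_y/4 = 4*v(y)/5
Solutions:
 v(y) = C1*exp(16*y/35)


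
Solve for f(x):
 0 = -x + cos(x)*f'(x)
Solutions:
 f(x) = C1 + Integral(x/cos(x), x)


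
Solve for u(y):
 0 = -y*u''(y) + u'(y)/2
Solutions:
 u(y) = C1 + C2*y^(3/2)


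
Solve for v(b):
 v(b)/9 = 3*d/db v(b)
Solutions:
 v(b) = C1*exp(b/27)


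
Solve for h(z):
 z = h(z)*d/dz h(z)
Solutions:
 h(z) = -sqrt(C1 + z^2)
 h(z) = sqrt(C1 + z^2)


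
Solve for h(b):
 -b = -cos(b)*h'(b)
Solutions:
 h(b) = C1 + Integral(b/cos(b), b)


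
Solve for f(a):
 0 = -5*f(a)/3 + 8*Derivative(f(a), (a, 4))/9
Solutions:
 f(a) = C1*exp(-30^(1/4)*a/2) + C2*exp(30^(1/4)*a/2) + C3*sin(30^(1/4)*a/2) + C4*cos(30^(1/4)*a/2)


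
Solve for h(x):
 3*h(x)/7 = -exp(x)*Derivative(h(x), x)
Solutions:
 h(x) = C1*exp(3*exp(-x)/7)


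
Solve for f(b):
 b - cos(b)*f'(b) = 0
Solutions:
 f(b) = C1 + Integral(b/cos(b), b)


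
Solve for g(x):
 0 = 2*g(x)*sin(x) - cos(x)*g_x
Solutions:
 g(x) = C1/cos(x)^2


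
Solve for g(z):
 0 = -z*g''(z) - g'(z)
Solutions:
 g(z) = C1 + C2*log(z)


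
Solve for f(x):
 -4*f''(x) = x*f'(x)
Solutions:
 f(x) = C1 + C2*erf(sqrt(2)*x/4)


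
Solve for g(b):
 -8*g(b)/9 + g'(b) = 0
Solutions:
 g(b) = C1*exp(8*b/9)


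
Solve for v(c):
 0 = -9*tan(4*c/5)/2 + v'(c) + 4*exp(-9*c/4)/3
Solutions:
 v(c) = C1 + 45*log(tan(4*c/5)^2 + 1)/16 + 16*exp(-9*c/4)/27


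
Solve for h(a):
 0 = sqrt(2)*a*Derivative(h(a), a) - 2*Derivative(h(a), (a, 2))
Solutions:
 h(a) = C1 + C2*erfi(2^(1/4)*a/2)


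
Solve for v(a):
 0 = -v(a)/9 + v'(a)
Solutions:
 v(a) = C1*exp(a/9)


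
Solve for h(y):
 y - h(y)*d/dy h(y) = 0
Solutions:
 h(y) = -sqrt(C1 + y^2)
 h(y) = sqrt(C1 + y^2)


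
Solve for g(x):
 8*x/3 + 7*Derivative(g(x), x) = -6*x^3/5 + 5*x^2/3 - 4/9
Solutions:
 g(x) = C1 - 3*x^4/70 + 5*x^3/63 - 4*x^2/21 - 4*x/63


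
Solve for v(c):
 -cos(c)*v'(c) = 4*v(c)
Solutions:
 v(c) = C1*(sin(c)^2 - 2*sin(c) + 1)/(sin(c)^2 + 2*sin(c) + 1)


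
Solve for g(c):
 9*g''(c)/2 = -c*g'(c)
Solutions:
 g(c) = C1 + C2*erf(c/3)


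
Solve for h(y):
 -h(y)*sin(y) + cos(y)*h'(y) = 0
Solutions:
 h(y) = C1/cos(y)


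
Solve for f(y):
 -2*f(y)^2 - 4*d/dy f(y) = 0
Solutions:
 f(y) = 2/(C1 + y)


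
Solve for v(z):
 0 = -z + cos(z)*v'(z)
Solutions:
 v(z) = C1 + Integral(z/cos(z), z)


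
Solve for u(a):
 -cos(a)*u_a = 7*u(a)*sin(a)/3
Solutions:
 u(a) = C1*cos(a)^(7/3)


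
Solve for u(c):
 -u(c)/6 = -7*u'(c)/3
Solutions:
 u(c) = C1*exp(c/14)


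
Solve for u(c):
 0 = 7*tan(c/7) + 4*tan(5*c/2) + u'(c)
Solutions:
 u(c) = C1 + 49*log(cos(c/7)) + 8*log(cos(5*c/2))/5


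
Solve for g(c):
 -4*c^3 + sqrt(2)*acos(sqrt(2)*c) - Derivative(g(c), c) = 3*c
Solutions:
 g(c) = C1 - c^4 - 3*c^2/2 + sqrt(2)*(c*acos(sqrt(2)*c) - sqrt(2)*sqrt(1 - 2*c^2)/2)


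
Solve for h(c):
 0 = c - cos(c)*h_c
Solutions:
 h(c) = C1 + Integral(c/cos(c), c)


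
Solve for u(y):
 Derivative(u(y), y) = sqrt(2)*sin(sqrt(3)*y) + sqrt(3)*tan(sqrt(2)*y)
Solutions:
 u(y) = C1 - sqrt(6)*log(cos(sqrt(2)*y))/2 - sqrt(6)*cos(sqrt(3)*y)/3


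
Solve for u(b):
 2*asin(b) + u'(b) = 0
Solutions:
 u(b) = C1 - 2*b*asin(b) - 2*sqrt(1 - b^2)


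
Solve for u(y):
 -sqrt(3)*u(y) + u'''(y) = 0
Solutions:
 u(y) = C3*exp(3^(1/6)*y) + (C1*sin(3^(2/3)*y/2) + C2*cos(3^(2/3)*y/2))*exp(-3^(1/6)*y/2)


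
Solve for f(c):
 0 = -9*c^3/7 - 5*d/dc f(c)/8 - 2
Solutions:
 f(c) = C1 - 18*c^4/35 - 16*c/5


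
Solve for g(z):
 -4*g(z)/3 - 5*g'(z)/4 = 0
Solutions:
 g(z) = C1*exp(-16*z/15)


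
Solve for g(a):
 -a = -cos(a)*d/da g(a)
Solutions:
 g(a) = C1 + Integral(a/cos(a), a)


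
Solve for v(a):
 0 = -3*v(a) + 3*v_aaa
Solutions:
 v(a) = C3*exp(a) + (C1*sin(sqrt(3)*a/2) + C2*cos(sqrt(3)*a/2))*exp(-a/2)


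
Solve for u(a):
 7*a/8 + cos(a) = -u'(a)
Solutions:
 u(a) = C1 - 7*a^2/16 - sin(a)


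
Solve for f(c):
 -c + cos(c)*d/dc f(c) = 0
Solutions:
 f(c) = C1 + Integral(c/cos(c), c)


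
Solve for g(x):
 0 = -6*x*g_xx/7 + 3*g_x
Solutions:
 g(x) = C1 + C2*x^(9/2)


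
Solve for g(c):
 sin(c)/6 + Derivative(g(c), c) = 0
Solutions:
 g(c) = C1 + cos(c)/6


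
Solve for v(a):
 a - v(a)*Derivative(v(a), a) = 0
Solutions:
 v(a) = -sqrt(C1 + a^2)
 v(a) = sqrt(C1 + a^2)


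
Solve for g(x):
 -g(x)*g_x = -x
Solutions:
 g(x) = -sqrt(C1 + x^2)
 g(x) = sqrt(C1 + x^2)


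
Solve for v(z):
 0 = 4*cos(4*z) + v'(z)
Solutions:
 v(z) = C1 - sin(4*z)


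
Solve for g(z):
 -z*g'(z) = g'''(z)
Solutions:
 g(z) = C1 + Integral(C2*airyai(-z) + C3*airybi(-z), z)


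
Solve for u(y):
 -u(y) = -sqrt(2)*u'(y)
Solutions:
 u(y) = C1*exp(sqrt(2)*y/2)


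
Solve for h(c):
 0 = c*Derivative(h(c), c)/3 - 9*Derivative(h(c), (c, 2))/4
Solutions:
 h(c) = C1 + C2*erfi(sqrt(6)*c/9)


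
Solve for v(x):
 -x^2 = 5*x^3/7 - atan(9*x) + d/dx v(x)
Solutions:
 v(x) = C1 - 5*x^4/28 - x^3/3 + x*atan(9*x) - log(81*x^2 + 1)/18


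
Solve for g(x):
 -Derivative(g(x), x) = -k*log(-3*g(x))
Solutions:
 Integral(1/(log(-_y) + log(3)), (_y, g(x))) = C1 + k*x


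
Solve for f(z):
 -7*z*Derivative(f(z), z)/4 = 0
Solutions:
 f(z) = C1


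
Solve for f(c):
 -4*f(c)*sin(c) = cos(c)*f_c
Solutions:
 f(c) = C1*cos(c)^4


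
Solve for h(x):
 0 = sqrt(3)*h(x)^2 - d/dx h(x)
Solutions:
 h(x) = -1/(C1 + sqrt(3)*x)


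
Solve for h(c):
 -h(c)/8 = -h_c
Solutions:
 h(c) = C1*exp(c/8)


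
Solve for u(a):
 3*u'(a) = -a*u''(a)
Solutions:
 u(a) = C1 + C2/a^2


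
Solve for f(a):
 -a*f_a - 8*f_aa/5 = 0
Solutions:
 f(a) = C1 + C2*erf(sqrt(5)*a/4)


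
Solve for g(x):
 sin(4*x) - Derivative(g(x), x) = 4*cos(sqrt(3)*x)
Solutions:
 g(x) = C1 - 4*sqrt(3)*sin(sqrt(3)*x)/3 - cos(4*x)/4


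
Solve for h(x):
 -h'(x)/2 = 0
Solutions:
 h(x) = C1


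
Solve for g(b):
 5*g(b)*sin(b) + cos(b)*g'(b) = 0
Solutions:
 g(b) = C1*cos(b)^5


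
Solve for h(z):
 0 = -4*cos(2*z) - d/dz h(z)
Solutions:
 h(z) = C1 - 2*sin(2*z)


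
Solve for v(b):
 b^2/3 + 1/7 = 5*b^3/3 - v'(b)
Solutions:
 v(b) = C1 + 5*b^4/12 - b^3/9 - b/7


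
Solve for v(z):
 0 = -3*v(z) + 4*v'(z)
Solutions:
 v(z) = C1*exp(3*z/4)


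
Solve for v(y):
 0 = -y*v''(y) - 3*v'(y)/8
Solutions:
 v(y) = C1 + C2*y^(5/8)


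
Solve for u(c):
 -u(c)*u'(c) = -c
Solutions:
 u(c) = -sqrt(C1 + c^2)
 u(c) = sqrt(C1 + c^2)


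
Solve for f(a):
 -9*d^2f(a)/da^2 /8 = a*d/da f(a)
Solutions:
 f(a) = C1 + C2*erf(2*a/3)


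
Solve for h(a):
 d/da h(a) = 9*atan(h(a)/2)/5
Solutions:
 Integral(1/atan(_y/2), (_y, h(a))) = C1 + 9*a/5


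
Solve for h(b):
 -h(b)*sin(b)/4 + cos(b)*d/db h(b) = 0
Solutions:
 h(b) = C1/cos(b)^(1/4)


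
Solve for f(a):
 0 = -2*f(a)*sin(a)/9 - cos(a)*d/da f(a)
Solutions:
 f(a) = C1*cos(a)^(2/9)


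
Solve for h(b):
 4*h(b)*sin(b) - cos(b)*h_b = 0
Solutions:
 h(b) = C1/cos(b)^4


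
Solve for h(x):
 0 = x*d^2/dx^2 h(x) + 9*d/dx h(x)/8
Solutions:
 h(x) = C1 + C2/x^(1/8)


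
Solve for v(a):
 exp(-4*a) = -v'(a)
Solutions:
 v(a) = C1 + exp(-4*a)/4


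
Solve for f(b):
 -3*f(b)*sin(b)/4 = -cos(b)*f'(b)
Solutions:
 f(b) = C1/cos(b)^(3/4)


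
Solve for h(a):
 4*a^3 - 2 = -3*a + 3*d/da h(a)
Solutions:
 h(a) = C1 + a^4/3 + a^2/2 - 2*a/3


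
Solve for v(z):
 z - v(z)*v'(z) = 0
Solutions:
 v(z) = -sqrt(C1 + z^2)
 v(z) = sqrt(C1 + z^2)


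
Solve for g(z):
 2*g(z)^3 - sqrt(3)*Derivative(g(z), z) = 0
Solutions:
 g(z) = -sqrt(6)*sqrt(-1/(C1 + 2*sqrt(3)*z))/2
 g(z) = sqrt(6)*sqrt(-1/(C1 + 2*sqrt(3)*z))/2


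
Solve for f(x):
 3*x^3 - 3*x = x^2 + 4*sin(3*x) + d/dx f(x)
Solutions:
 f(x) = C1 + 3*x^4/4 - x^3/3 - 3*x^2/2 + 4*cos(3*x)/3


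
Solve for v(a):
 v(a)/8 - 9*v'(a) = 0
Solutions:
 v(a) = C1*exp(a/72)


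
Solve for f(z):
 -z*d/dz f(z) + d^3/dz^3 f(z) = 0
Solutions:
 f(z) = C1 + Integral(C2*airyai(z) + C3*airybi(z), z)


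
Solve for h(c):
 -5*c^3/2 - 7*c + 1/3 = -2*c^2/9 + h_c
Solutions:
 h(c) = C1 - 5*c^4/8 + 2*c^3/27 - 7*c^2/2 + c/3


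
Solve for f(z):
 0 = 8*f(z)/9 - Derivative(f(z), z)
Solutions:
 f(z) = C1*exp(8*z/9)


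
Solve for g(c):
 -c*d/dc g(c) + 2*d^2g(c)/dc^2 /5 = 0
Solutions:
 g(c) = C1 + C2*erfi(sqrt(5)*c/2)


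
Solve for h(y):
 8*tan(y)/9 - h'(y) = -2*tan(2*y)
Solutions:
 h(y) = C1 - 8*log(cos(y))/9 - log(cos(2*y))


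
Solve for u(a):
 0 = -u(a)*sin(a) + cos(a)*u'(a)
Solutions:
 u(a) = C1/cos(a)


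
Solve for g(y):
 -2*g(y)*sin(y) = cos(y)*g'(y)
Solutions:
 g(y) = C1*cos(y)^2


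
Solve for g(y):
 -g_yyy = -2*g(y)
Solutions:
 g(y) = C3*exp(2^(1/3)*y) + (C1*sin(2^(1/3)*sqrt(3)*y/2) + C2*cos(2^(1/3)*sqrt(3)*y/2))*exp(-2^(1/3)*y/2)


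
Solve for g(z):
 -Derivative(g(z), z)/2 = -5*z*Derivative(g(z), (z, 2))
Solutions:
 g(z) = C1 + C2*z^(11/10)


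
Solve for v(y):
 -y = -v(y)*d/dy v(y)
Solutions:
 v(y) = -sqrt(C1 + y^2)
 v(y) = sqrt(C1 + y^2)


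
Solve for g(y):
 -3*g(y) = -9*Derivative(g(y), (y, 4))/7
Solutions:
 g(y) = C1*exp(-3^(3/4)*7^(1/4)*y/3) + C2*exp(3^(3/4)*7^(1/4)*y/3) + C3*sin(3^(3/4)*7^(1/4)*y/3) + C4*cos(3^(3/4)*7^(1/4)*y/3)


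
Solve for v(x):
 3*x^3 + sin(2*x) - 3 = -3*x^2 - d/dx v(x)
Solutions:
 v(x) = C1 - 3*x^4/4 - x^3 + 3*x + cos(2*x)/2


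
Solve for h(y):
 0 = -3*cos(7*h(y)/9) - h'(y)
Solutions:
 3*y - 9*log(sin(7*h(y)/9) - 1)/14 + 9*log(sin(7*h(y)/9) + 1)/14 = C1


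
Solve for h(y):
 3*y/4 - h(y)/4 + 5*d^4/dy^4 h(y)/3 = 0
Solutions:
 h(y) = C1*exp(-sqrt(2)*3^(1/4)*5^(3/4)*y/10) + C2*exp(sqrt(2)*3^(1/4)*5^(3/4)*y/10) + C3*sin(sqrt(2)*3^(1/4)*5^(3/4)*y/10) + C4*cos(sqrt(2)*3^(1/4)*5^(3/4)*y/10) + 3*y


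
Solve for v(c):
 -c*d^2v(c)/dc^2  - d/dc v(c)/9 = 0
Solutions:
 v(c) = C1 + C2*c^(8/9)


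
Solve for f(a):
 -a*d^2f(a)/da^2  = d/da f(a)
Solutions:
 f(a) = C1 + C2*log(a)


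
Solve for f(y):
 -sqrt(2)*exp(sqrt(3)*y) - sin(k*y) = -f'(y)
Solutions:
 f(y) = C1 + sqrt(6)*exp(sqrt(3)*y)/3 - cos(k*y)/k


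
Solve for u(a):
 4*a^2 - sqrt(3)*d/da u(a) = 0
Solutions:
 u(a) = C1 + 4*sqrt(3)*a^3/9


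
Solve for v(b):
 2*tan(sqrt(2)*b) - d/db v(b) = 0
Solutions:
 v(b) = C1 - sqrt(2)*log(cos(sqrt(2)*b))


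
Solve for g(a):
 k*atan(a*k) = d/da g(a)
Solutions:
 g(a) = C1 + k*Piecewise((a*atan(a*k) - log(a^2*k^2 + 1)/(2*k), Ne(k, 0)), (0, True))


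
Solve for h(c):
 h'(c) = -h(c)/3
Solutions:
 h(c) = C1*exp(-c/3)


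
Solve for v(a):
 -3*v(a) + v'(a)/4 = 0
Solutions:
 v(a) = C1*exp(12*a)


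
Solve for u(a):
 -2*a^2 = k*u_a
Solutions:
 u(a) = C1 - 2*a^3/(3*k)


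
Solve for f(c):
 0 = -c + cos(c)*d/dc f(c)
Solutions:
 f(c) = C1 + Integral(c/cos(c), c)


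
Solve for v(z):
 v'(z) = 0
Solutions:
 v(z) = C1


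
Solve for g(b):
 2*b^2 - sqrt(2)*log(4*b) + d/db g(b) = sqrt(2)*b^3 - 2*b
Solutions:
 g(b) = C1 + sqrt(2)*b^4/4 - 2*b^3/3 - b^2 + sqrt(2)*b*log(b) - sqrt(2)*b + 2*sqrt(2)*b*log(2)


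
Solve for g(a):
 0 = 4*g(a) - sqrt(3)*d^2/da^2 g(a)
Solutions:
 g(a) = C1*exp(-2*3^(3/4)*a/3) + C2*exp(2*3^(3/4)*a/3)


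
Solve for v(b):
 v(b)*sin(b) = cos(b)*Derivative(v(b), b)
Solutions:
 v(b) = C1/cos(b)


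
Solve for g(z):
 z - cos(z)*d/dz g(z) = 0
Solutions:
 g(z) = C1 + Integral(z/cos(z), z)


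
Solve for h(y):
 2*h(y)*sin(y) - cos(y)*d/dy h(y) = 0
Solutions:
 h(y) = C1/cos(y)^2


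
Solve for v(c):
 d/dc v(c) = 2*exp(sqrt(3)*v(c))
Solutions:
 v(c) = sqrt(3)*(2*log(-1/(C1 + 2*c)) - log(3))/6


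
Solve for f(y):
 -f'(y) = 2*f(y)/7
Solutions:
 f(y) = C1*exp(-2*y/7)


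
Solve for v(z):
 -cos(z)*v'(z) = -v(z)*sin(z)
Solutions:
 v(z) = C1/cos(z)


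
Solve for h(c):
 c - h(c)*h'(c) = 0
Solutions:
 h(c) = -sqrt(C1 + c^2)
 h(c) = sqrt(C1 + c^2)


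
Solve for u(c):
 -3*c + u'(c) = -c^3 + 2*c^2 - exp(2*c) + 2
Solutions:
 u(c) = C1 - c^4/4 + 2*c^3/3 + 3*c^2/2 + 2*c - exp(2*c)/2


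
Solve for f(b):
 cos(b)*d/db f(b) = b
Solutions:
 f(b) = C1 + Integral(b/cos(b), b)


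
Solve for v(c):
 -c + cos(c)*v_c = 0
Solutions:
 v(c) = C1 + Integral(c/cos(c), c)


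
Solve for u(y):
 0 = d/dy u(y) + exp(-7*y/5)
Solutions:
 u(y) = C1 + 5*exp(-7*y/5)/7


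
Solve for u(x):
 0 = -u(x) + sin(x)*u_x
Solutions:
 u(x) = C1*sqrt(cos(x) - 1)/sqrt(cos(x) + 1)


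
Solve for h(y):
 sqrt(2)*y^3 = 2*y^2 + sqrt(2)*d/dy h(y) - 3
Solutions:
 h(y) = C1 + y^4/4 - sqrt(2)*y^3/3 + 3*sqrt(2)*y/2


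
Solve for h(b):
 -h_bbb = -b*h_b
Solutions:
 h(b) = C1 + Integral(C2*airyai(b) + C3*airybi(b), b)


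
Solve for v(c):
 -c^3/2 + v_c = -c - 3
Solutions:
 v(c) = C1 + c^4/8 - c^2/2 - 3*c


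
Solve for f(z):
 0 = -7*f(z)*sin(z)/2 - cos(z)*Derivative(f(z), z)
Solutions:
 f(z) = C1*cos(z)^(7/2)


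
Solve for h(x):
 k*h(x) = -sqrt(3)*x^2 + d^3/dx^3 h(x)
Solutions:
 h(x) = C1*exp(k^(1/3)*x) + C2*exp(k^(1/3)*x*(-1 + sqrt(3)*I)/2) + C3*exp(-k^(1/3)*x*(1 + sqrt(3)*I)/2) - sqrt(3)*x^2/k


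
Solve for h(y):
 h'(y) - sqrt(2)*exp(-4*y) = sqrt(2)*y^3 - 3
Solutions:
 h(y) = C1 + sqrt(2)*y^4/4 - 3*y - sqrt(2)*exp(-4*y)/4


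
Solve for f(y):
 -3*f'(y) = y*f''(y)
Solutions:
 f(y) = C1 + C2/y^2


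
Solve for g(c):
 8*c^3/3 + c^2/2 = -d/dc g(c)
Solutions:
 g(c) = C1 - 2*c^4/3 - c^3/6


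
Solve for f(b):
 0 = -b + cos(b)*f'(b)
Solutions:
 f(b) = C1 + Integral(b/cos(b), b)


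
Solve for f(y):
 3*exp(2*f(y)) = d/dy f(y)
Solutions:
 f(y) = log(-sqrt(-1/(C1 + 3*y))) - log(2)/2
 f(y) = log(-1/(C1 + 3*y))/2 - log(2)/2


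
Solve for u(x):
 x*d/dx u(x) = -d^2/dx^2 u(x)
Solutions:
 u(x) = C1 + C2*erf(sqrt(2)*x/2)


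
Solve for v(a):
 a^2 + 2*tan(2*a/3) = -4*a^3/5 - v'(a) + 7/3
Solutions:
 v(a) = C1 - a^4/5 - a^3/3 + 7*a/3 + 3*log(cos(2*a/3))


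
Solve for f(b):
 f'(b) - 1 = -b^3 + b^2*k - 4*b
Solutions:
 f(b) = C1 - b^4/4 + b^3*k/3 - 2*b^2 + b


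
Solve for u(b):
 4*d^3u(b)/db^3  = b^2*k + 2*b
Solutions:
 u(b) = C1 + C2*b + C3*b^2 + b^5*k/240 + b^4/48


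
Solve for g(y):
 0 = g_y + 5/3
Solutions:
 g(y) = C1 - 5*y/3


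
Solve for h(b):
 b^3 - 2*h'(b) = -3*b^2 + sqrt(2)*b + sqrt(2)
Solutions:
 h(b) = C1 + b^4/8 + b^3/2 - sqrt(2)*b^2/4 - sqrt(2)*b/2


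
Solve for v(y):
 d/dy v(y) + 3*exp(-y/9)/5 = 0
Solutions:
 v(y) = C1 + 27*exp(-y/9)/5


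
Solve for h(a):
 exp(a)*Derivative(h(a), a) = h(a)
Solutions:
 h(a) = C1*exp(-exp(-a))


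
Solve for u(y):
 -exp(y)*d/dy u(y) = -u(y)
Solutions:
 u(y) = C1*exp(-exp(-y))


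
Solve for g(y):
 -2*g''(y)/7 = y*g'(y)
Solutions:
 g(y) = C1 + C2*erf(sqrt(7)*y/2)


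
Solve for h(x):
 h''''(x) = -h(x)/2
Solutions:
 h(x) = (C1*sin(2^(1/4)*x/2) + C2*cos(2^(1/4)*x/2))*exp(-2^(1/4)*x/2) + (C3*sin(2^(1/4)*x/2) + C4*cos(2^(1/4)*x/2))*exp(2^(1/4)*x/2)


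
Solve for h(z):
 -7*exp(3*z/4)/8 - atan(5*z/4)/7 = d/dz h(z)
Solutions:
 h(z) = C1 - z*atan(5*z/4)/7 - 7*exp(3*z/4)/6 + 2*log(25*z^2 + 16)/35


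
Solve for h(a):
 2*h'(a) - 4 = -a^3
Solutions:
 h(a) = C1 - a^4/8 + 2*a


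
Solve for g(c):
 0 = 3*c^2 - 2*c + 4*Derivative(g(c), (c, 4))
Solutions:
 g(c) = C1 + C2*c + C3*c^2 + C4*c^3 - c^6/480 + c^5/240


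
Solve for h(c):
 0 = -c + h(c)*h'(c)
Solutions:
 h(c) = -sqrt(C1 + c^2)
 h(c) = sqrt(C1 + c^2)


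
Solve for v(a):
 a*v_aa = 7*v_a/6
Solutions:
 v(a) = C1 + C2*a^(13/6)


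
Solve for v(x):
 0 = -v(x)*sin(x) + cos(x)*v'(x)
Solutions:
 v(x) = C1/cos(x)


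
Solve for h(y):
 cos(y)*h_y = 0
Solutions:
 h(y) = C1


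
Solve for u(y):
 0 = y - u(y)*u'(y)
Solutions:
 u(y) = -sqrt(C1 + y^2)
 u(y) = sqrt(C1 + y^2)


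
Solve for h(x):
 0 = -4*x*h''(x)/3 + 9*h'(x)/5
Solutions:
 h(x) = C1 + C2*x^(47/20)


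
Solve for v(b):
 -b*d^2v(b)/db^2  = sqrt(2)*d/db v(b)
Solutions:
 v(b) = C1 + C2*b^(1 - sqrt(2))


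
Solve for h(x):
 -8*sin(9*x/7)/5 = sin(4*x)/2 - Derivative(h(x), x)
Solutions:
 h(x) = C1 - 56*cos(9*x/7)/45 - cos(4*x)/8


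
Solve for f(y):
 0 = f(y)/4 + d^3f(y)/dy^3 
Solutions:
 f(y) = C3*exp(-2^(1/3)*y/2) + (C1*sin(2^(1/3)*sqrt(3)*y/4) + C2*cos(2^(1/3)*sqrt(3)*y/4))*exp(2^(1/3)*y/4)


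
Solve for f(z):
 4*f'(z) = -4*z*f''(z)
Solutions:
 f(z) = C1 + C2*log(z)


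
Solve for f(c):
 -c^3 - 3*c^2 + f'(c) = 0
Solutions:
 f(c) = C1 + c^4/4 + c^3


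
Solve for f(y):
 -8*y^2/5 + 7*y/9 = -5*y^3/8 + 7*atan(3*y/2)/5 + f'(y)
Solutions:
 f(y) = C1 + 5*y^4/32 - 8*y^3/15 + 7*y^2/18 - 7*y*atan(3*y/2)/5 + 7*log(9*y^2 + 4)/15


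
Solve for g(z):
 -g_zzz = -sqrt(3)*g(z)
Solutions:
 g(z) = C3*exp(3^(1/6)*z) + (C1*sin(3^(2/3)*z/2) + C2*cos(3^(2/3)*z/2))*exp(-3^(1/6)*z/2)


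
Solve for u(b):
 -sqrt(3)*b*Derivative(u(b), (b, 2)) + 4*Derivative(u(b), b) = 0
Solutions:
 u(b) = C1 + C2*b^(1 + 4*sqrt(3)/3)


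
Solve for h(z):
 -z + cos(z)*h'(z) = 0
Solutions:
 h(z) = C1 + Integral(z/cos(z), z)


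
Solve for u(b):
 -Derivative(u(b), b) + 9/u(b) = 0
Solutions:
 u(b) = -sqrt(C1 + 18*b)
 u(b) = sqrt(C1 + 18*b)


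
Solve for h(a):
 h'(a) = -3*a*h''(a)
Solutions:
 h(a) = C1 + C2*a^(2/3)


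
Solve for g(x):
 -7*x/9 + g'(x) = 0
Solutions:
 g(x) = C1 + 7*x^2/18


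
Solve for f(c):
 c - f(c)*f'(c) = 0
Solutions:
 f(c) = -sqrt(C1 + c^2)
 f(c) = sqrt(C1 + c^2)


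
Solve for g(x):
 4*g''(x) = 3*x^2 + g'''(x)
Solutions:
 g(x) = C1 + C2*x + C3*exp(4*x) + x^4/16 + x^3/16 + 3*x^2/64


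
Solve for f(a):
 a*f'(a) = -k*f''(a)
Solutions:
 f(a) = C1 + C2*sqrt(k)*erf(sqrt(2)*a*sqrt(1/k)/2)


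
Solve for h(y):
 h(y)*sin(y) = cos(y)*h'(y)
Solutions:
 h(y) = C1/cos(y)


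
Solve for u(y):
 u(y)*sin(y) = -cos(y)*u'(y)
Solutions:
 u(y) = C1*cos(y)


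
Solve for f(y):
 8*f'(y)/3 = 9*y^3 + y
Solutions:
 f(y) = C1 + 27*y^4/32 + 3*y^2/16


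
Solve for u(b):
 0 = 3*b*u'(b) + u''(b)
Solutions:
 u(b) = C1 + C2*erf(sqrt(6)*b/2)


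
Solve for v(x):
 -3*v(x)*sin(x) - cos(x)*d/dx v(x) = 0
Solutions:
 v(x) = C1*cos(x)^3


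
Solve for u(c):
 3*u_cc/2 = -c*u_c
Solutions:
 u(c) = C1 + C2*erf(sqrt(3)*c/3)


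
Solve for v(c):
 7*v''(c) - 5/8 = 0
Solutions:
 v(c) = C1 + C2*c + 5*c^2/112


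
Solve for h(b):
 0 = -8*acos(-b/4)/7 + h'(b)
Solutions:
 h(b) = C1 + 8*b*acos(-b/4)/7 + 8*sqrt(16 - b^2)/7


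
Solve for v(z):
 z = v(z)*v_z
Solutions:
 v(z) = -sqrt(C1 + z^2)
 v(z) = sqrt(C1 + z^2)


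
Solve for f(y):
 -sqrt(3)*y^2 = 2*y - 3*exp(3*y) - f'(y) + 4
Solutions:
 f(y) = C1 + sqrt(3)*y^3/3 + y^2 + 4*y - exp(3*y)


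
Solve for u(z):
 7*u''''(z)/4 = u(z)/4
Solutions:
 u(z) = C1*exp(-7^(3/4)*z/7) + C2*exp(7^(3/4)*z/7) + C3*sin(7^(3/4)*z/7) + C4*cos(7^(3/4)*z/7)


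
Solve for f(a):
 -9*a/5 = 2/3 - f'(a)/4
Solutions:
 f(a) = C1 + 18*a^2/5 + 8*a/3


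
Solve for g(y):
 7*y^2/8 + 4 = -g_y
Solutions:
 g(y) = C1 - 7*y^3/24 - 4*y


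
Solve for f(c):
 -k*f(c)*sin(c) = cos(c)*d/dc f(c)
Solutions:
 f(c) = C1*exp(k*log(cos(c)))


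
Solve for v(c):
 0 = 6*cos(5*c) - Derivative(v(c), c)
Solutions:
 v(c) = C1 + 6*sin(5*c)/5


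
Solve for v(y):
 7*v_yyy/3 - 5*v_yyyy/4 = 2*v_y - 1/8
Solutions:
 v(y) = C1 + C2*exp(y*(392*2^(1/3)/(135*sqrt(7249) + 12737)^(1/3) + 2^(2/3)*(135*sqrt(7249) + 12737)^(1/3) + 56)/90)*sin(2^(1/3)*sqrt(3)*y*(-2^(1/3)*(135*sqrt(7249) + 12737)^(1/3) + 392/(135*sqrt(7249) + 12737)^(1/3))/90) + C3*exp(y*(392*2^(1/3)/(135*sqrt(7249) + 12737)^(1/3) + 2^(2/3)*(135*sqrt(7249) + 12737)^(1/3) + 56)/90)*cos(2^(1/3)*sqrt(3)*y*(-2^(1/3)*(135*sqrt(7249) + 12737)^(1/3) + 392/(135*sqrt(7249) + 12737)^(1/3))/90) + C4*exp(y*(-2^(2/3)*(135*sqrt(7249) + 12737)^(1/3) - 392*2^(1/3)/(135*sqrt(7249) + 12737)^(1/3) + 28)/45) + y/16


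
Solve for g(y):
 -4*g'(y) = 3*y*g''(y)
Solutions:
 g(y) = C1 + C2/y^(1/3)


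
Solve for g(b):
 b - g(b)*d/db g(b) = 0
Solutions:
 g(b) = -sqrt(C1 + b^2)
 g(b) = sqrt(C1 + b^2)


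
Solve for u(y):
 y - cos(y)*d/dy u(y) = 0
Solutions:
 u(y) = C1 + Integral(y/cos(y), y)


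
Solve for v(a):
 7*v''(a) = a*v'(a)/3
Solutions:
 v(a) = C1 + C2*erfi(sqrt(42)*a/42)


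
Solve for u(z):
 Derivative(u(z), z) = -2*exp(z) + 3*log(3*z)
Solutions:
 u(z) = C1 + 3*z*log(z) + 3*z*(-1 + log(3)) - 2*exp(z)


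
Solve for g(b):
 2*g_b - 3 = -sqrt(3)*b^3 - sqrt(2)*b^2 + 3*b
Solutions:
 g(b) = C1 - sqrt(3)*b^4/8 - sqrt(2)*b^3/6 + 3*b^2/4 + 3*b/2


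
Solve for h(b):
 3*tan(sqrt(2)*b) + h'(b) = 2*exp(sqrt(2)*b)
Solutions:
 h(b) = C1 + sqrt(2)*exp(sqrt(2)*b) + 3*sqrt(2)*log(cos(sqrt(2)*b))/2


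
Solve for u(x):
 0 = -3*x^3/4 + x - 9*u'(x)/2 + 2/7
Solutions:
 u(x) = C1 - x^4/24 + x^2/9 + 4*x/63


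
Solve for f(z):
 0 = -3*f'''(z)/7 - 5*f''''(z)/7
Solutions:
 f(z) = C1 + C2*z + C3*z^2 + C4*exp(-3*z/5)


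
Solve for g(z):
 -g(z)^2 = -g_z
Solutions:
 g(z) = -1/(C1 + z)


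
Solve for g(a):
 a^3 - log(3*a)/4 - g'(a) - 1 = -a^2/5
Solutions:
 g(a) = C1 + a^4/4 + a^3/15 - a*log(a)/4 - 3*a/4 - a*log(3)/4


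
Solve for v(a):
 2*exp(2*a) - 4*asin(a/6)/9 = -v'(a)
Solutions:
 v(a) = C1 + 4*a*asin(a/6)/9 + 4*sqrt(36 - a^2)/9 - exp(2*a)


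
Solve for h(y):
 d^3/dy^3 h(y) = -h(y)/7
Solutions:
 h(y) = C3*exp(-7^(2/3)*y/7) + (C1*sin(sqrt(3)*7^(2/3)*y/14) + C2*cos(sqrt(3)*7^(2/3)*y/14))*exp(7^(2/3)*y/14)


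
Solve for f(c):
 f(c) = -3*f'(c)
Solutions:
 f(c) = C1*exp(-c/3)


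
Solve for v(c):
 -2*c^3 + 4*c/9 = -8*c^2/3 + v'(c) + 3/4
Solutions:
 v(c) = C1 - c^4/2 + 8*c^3/9 + 2*c^2/9 - 3*c/4


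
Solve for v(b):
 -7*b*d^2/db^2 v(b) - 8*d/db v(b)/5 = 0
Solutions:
 v(b) = C1 + C2*b^(27/35)


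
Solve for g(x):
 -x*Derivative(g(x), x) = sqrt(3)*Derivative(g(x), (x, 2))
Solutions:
 g(x) = C1 + C2*erf(sqrt(2)*3^(3/4)*x/6)


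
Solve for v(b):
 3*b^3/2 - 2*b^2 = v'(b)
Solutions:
 v(b) = C1 + 3*b^4/8 - 2*b^3/3


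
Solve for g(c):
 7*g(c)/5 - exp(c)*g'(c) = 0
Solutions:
 g(c) = C1*exp(-7*exp(-c)/5)


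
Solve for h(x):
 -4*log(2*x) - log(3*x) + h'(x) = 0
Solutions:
 h(x) = C1 + 5*x*log(x) - 5*x + x*log(48)


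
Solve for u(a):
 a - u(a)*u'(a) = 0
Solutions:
 u(a) = -sqrt(C1 + a^2)
 u(a) = sqrt(C1 + a^2)


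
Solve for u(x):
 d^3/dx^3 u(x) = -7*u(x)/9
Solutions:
 u(x) = C3*exp(-21^(1/3)*x/3) + (C1*sin(3^(5/6)*7^(1/3)*x/6) + C2*cos(3^(5/6)*7^(1/3)*x/6))*exp(21^(1/3)*x/6)


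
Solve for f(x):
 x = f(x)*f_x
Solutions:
 f(x) = -sqrt(C1 + x^2)
 f(x) = sqrt(C1 + x^2)


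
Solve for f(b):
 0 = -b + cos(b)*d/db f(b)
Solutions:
 f(b) = C1 + Integral(b/cos(b), b)


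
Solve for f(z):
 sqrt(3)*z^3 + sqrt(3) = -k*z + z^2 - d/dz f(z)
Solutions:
 f(z) = C1 - k*z^2/2 - sqrt(3)*z^4/4 + z^3/3 - sqrt(3)*z


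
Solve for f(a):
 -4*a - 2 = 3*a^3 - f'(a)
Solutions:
 f(a) = C1 + 3*a^4/4 + 2*a^2 + 2*a


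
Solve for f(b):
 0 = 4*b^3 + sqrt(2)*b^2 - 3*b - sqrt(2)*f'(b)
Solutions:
 f(b) = C1 + sqrt(2)*b^4/2 + b^3/3 - 3*sqrt(2)*b^2/4


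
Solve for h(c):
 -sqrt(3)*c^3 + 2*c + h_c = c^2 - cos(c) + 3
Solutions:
 h(c) = C1 + sqrt(3)*c^4/4 + c^3/3 - c^2 + 3*c - sin(c)


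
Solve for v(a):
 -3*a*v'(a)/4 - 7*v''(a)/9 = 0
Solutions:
 v(a) = C1 + C2*erf(3*sqrt(42)*a/28)


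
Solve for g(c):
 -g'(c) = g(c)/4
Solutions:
 g(c) = C1*exp(-c/4)


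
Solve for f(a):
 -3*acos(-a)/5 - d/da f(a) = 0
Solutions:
 f(a) = C1 - 3*a*acos(-a)/5 - 3*sqrt(1 - a^2)/5


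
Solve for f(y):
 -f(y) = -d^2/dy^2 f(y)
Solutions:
 f(y) = C1*exp(-y) + C2*exp(y)


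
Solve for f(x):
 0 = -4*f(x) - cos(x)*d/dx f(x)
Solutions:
 f(x) = C1*(sin(x)^2 - 2*sin(x) + 1)/(sin(x)^2 + 2*sin(x) + 1)


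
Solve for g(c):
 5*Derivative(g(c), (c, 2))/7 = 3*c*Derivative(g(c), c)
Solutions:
 g(c) = C1 + C2*erfi(sqrt(210)*c/10)


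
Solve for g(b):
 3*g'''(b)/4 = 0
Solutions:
 g(b) = C1 + C2*b + C3*b^2


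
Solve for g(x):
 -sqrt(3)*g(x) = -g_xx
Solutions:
 g(x) = C1*exp(-3^(1/4)*x) + C2*exp(3^(1/4)*x)


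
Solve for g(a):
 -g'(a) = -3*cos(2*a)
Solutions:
 g(a) = C1 + 3*sin(2*a)/2


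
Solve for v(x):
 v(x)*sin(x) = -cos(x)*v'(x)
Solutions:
 v(x) = C1*cos(x)


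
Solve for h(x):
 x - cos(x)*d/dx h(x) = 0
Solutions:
 h(x) = C1 + Integral(x/cos(x), x)


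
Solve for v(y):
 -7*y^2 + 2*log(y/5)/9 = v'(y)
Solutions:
 v(y) = C1 - 7*y^3/3 + 2*y*log(y)/9 - 2*y*log(5)/9 - 2*y/9


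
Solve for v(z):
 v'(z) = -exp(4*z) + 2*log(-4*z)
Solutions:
 v(z) = C1 + 2*z*log(-z) + 2*z*(-1 + 2*log(2)) - exp(4*z)/4


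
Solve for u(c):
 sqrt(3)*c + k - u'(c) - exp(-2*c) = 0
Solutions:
 u(c) = C1 + sqrt(3)*c^2/2 + c*k + exp(-2*c)/2


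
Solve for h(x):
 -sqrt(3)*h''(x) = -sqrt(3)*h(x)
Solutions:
 h(x) = C1*exp(-x) + C2*exp(x)


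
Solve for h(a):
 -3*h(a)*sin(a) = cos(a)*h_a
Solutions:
 h(a) = C1*cos(a)^3


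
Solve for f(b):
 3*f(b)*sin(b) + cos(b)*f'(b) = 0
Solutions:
 f(b) = C1*cos(b)^3


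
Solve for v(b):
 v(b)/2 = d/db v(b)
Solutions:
 v(b) = C1*exp(b/2)


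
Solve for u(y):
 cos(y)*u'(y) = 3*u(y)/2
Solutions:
 u(y) = C1*(sin(y) + 1)^(3/4)/(sin(y) - 1)^(3/4)


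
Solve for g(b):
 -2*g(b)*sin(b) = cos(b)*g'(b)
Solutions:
 g(b) = C1*cos(b)^2


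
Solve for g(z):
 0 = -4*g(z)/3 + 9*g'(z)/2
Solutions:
 g(z) = C1*exp(8*z/27)


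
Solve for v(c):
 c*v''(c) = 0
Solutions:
 v(c) = C1 + C2*c


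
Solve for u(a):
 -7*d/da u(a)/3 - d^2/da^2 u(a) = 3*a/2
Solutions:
 u(a) = C1 + C2*exp(-7*a/3) - 9*a^2/28 + 27*a/98


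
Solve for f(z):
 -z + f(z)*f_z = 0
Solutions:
 f(z) = -sqrt(C1 + z^2)
 f(z) = sqrt(C1 + z^2)


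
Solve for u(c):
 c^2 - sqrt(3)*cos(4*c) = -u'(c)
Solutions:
 u(c) = C1 - c^3/3 + sqrt(3)*sin(4*c)/4


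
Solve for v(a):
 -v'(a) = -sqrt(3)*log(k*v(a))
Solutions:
 li(k*v(a))/k = C1 + sqrt(3)*a


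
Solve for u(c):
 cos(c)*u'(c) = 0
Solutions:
 u(c) = C1


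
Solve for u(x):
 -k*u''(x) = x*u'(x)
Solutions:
 u(x) = C1 + C2*sqrt(k)*erf(sqrt(2)*x*sqrt(1/k)/2)


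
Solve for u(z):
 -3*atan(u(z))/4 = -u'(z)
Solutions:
 Integral(1/atan(_y), (_y, u(z))) = C1 + 3*z/4


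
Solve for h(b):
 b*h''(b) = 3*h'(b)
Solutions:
 h(b) = C1 + C2*b^4


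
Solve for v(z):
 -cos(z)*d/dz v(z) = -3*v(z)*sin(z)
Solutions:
 v(z) = C1/cos(z)^3


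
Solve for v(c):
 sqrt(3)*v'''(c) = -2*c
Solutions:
 v(c) = C1 + C2*c + C3*c^2 - sqrt(3)*c^4/36


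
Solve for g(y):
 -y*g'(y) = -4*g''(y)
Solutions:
 g(y) = C1 + C2*erfi(sqrt(2)*y/4)


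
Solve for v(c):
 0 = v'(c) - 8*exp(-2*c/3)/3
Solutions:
 v(c) = C1 - 4*exp(-2*c/3)


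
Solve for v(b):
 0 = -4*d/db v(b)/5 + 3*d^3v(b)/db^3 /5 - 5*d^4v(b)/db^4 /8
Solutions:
 v(b) = C1 + C2*exp(b*(8*2^(2/3)/(25*sqrt(561) + 593)^(1/3) + 8 + 2^(1/3)*(25*sqrt(561) + 593)^(1/3))/25)*sin(2^(1/3)*sqrt(3)*b*(-(25*sqrt(561) + 593)^(1/3) + 8*2^(1/3)/(25*sqrt(561) + 593)^(1/3))/25) + C3*exp(b*(8*2^(2/3)/(25*sqrt(561) + 593)^(1/3) + 8 + 2^(1/3)*(25*sqrt(561) + 593)^(1/3))/25)*cos(2^(1/3)*sqrt(3)*b*(-(25*sqrt(561) + 593)^(1/3) + 8*2^(1/3)/(25*sqrt(561) + 593)^(1/3))/25) + C4*exp(2*b*(-2^(1/3)*(25*sqrt(561) + 593)^(1/3) - 8*2^(2/3)/(25*sqrt(561) + 593)^(1/3) + 4)/25)


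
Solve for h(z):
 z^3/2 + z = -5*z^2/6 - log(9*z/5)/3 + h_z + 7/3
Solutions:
 h(z) = C1 + z^4/8 + 5*z^3/18 + z^2/2 + z*log(z)/3 - 8*z/3 - z*log(5) + 2*z*log(15)/3


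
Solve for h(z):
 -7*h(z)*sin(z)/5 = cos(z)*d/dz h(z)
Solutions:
 h(z) = C1*cos(z)^(7/5)


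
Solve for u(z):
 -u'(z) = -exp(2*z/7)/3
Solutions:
 u(z) = C1 + 7*exp(2*z/7)/6


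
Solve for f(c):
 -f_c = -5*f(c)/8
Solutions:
 f(c) = C1*exp(5*c/8)


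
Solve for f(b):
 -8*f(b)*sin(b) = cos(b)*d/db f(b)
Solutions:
 f(b) = C1*cos(b)^8


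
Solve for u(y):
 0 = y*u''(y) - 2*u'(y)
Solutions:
 u(y) = C1 + C2*y^3


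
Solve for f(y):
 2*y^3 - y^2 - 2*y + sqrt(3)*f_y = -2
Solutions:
 f(y) = C1 - sqrt(3)*y^4/6 + sqrt(3)*y^3/9 + sqrt(3)*y^2/3 - 2*sqrt(3)*y/3


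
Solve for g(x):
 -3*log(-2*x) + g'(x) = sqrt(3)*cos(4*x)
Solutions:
 g(x) = C1 + 3*x*log(-x) - 3*x + 3*x*log(2) + sqrt(3)*sin(4*x)/4


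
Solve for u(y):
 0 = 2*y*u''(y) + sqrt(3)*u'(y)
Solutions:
 u(y) = C1 + C2*y^(1 - sqrt(3)/2)


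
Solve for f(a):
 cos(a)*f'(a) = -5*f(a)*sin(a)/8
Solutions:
 f(a) = C1*cos(a)^(5/8)


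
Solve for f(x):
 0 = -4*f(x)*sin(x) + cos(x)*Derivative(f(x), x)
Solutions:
 f(x) = C1/cos(x)^4


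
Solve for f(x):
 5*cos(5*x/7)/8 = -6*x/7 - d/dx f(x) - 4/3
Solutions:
 f(x) = C1 - 3*x^2/7 - 4*x/3 - 7*sin(5*x/7)/8


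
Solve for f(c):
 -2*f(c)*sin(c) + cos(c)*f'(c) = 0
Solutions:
 f(c) = C1/cos(c)^2


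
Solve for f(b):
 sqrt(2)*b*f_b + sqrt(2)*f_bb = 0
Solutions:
 f(b) = C1 + C2*erf(sqrt(2)*b/2)


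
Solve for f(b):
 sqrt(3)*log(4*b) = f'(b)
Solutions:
 f(b) = C1 + sqrt(3)*b*log(b) - sqrt(3)*b + 2*sqrt(3)*b*log(2)


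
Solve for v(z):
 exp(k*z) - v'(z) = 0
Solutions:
 v(z) = C1 + exp(k*z)/k


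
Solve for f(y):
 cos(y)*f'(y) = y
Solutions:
 f(y) = C1 + Integral(y/cos(y), y)


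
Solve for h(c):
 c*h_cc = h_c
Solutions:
 h(c) = C1 + C2*c^2


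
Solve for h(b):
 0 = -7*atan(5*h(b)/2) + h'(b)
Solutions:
 Integral(1/atan(5*_y/2), (_y, h(b))) = C1 + 7*b


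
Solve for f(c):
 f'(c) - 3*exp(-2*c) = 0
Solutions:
 f(c) = C1 - 3*exp(-2*c)/2


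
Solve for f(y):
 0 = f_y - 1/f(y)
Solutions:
 f(y) = -sqrt(C1 + 2*y)
 f(y) = sqrt(C1 + 2*y)


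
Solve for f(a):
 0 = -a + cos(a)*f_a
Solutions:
 f(a) = C1 + Integral(a/cos(a), a)
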